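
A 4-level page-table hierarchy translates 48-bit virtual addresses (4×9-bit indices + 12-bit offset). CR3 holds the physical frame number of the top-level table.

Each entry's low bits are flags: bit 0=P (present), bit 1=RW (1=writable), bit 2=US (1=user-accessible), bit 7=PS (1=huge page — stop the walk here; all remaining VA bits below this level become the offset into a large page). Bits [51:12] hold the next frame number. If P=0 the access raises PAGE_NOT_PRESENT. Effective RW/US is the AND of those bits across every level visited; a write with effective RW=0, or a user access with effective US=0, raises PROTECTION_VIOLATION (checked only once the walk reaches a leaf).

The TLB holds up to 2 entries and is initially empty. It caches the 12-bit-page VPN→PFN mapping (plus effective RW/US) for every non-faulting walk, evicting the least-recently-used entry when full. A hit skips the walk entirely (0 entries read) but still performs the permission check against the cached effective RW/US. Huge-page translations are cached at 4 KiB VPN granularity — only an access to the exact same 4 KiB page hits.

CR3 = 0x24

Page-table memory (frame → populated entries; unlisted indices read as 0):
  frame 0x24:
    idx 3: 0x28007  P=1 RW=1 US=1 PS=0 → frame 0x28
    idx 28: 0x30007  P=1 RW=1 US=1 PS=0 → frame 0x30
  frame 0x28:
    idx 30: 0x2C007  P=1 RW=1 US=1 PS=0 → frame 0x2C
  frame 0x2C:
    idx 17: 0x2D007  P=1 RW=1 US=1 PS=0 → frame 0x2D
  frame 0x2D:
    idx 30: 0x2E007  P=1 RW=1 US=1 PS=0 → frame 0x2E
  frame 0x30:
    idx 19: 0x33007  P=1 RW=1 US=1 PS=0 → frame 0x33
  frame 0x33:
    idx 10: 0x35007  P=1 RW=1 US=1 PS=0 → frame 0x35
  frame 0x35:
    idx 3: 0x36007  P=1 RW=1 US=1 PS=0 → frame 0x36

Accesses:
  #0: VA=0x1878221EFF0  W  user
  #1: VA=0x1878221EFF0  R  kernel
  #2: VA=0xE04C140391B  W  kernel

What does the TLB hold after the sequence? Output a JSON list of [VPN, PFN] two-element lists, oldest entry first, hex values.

Trace:
#0 VA=0x1878221EFF0 (w,user):
  L0: frame=0x24 idx=3 entry=0x28007 [P=1 RW=1 US=1 PS=0]
  L1: frame=0x28 idx=30 entry=0x2C007 [P=1 RW=1 US=1 PS=0]
  L2: frame=0x2C idx=17 entry=0x2D007 [P=1 RW=1 US=1 PS=0]
  L3: frame=0x2D idx=30 entry=0x2E007 [P=1 RW=1 US=1 PS=0]
  ⇒ phys 0x2EFF0  [4 reads]
#1 VA=0x1878221EFF0 (r,kernel):
  TLB hit vpn=0x1878221E → PA=0x2EFF0
#2 VA=0xE04C140391B (w,kernel):
  L0: frame=0x24 idx=28 entry=0x30007 [P=1 RW=1 US=1 PS=0]
  L1: frame=0x30 idx=19 entry=0x33007 [P=1 RW=1 US=1 PS=0]
  L2: frame=0x33 idx=10 entry=0x35007 [P=1 RW=1 US=1 PS=0]
  L3: frame=0x35 idx=3 entry=0x36007 [P=1 RW=1 US=1 PS=0]
  ⇒ phys 0x3691B  [4 reads]

TLB: [["0x1878221E", "0x2E"], ["0xE04C1403", "0x36"]]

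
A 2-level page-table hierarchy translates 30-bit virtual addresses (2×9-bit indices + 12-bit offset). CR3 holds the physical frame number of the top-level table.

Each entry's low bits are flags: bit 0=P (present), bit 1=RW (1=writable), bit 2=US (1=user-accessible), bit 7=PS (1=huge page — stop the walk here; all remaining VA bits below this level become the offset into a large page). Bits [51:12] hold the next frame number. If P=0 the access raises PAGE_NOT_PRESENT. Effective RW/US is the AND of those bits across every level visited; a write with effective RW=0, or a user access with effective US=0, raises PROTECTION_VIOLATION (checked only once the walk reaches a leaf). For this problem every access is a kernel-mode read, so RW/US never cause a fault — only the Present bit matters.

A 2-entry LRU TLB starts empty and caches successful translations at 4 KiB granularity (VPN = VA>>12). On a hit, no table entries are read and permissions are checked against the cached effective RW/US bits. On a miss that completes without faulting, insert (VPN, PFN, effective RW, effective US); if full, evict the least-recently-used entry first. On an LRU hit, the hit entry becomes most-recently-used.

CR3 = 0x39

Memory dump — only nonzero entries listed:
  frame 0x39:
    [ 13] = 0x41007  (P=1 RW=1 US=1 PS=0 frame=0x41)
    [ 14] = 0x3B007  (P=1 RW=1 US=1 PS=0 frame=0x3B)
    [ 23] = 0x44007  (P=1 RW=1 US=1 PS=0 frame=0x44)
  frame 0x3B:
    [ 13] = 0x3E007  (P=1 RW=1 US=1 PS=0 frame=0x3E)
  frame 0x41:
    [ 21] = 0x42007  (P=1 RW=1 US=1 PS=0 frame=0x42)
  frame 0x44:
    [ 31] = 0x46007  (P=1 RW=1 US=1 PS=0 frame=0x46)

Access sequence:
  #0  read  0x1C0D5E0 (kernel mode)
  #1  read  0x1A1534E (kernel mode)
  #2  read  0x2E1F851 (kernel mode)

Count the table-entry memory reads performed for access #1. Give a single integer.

Per-access translation:
#0 VA=0x1C0D5E0 (r,kernel):
  lvl0: tbl 0x39, slot 14 ⇒ 0x3B007 (P1/RW1/US1/PS0)
  lvl1: tbl 0x3B, slot 13 ⇒ 0x3E007 (P1/RW1/US1/PS0)
  → PA=0x3E5E0  (2 entries read)
#1 VA=0x1A1534E (r,kernel):
  lvl0: tbl 0x39, slot 13 ⇒ 0x41007 (P1/RW1/US1/PS0)
  lvl1: tbl 0x41, slot 21 ⇒ 0x42007 (P1/RW1/US1/PS0)
  → PA=0x4234E  (2 entries read)
#2 VA=0x2E1F851 (r,kernel):
  lvl0: tbl 0x39, slot 23 ⇒ 0x44007 (P1/RW1/US1/PS0)
  lvl1: tbl 0x44, slot 31 ⇒ 0x46007 (P1/RW1/US1/PS0)
  → PA=0x46851  (2 entries read)

Entries read for #1: 2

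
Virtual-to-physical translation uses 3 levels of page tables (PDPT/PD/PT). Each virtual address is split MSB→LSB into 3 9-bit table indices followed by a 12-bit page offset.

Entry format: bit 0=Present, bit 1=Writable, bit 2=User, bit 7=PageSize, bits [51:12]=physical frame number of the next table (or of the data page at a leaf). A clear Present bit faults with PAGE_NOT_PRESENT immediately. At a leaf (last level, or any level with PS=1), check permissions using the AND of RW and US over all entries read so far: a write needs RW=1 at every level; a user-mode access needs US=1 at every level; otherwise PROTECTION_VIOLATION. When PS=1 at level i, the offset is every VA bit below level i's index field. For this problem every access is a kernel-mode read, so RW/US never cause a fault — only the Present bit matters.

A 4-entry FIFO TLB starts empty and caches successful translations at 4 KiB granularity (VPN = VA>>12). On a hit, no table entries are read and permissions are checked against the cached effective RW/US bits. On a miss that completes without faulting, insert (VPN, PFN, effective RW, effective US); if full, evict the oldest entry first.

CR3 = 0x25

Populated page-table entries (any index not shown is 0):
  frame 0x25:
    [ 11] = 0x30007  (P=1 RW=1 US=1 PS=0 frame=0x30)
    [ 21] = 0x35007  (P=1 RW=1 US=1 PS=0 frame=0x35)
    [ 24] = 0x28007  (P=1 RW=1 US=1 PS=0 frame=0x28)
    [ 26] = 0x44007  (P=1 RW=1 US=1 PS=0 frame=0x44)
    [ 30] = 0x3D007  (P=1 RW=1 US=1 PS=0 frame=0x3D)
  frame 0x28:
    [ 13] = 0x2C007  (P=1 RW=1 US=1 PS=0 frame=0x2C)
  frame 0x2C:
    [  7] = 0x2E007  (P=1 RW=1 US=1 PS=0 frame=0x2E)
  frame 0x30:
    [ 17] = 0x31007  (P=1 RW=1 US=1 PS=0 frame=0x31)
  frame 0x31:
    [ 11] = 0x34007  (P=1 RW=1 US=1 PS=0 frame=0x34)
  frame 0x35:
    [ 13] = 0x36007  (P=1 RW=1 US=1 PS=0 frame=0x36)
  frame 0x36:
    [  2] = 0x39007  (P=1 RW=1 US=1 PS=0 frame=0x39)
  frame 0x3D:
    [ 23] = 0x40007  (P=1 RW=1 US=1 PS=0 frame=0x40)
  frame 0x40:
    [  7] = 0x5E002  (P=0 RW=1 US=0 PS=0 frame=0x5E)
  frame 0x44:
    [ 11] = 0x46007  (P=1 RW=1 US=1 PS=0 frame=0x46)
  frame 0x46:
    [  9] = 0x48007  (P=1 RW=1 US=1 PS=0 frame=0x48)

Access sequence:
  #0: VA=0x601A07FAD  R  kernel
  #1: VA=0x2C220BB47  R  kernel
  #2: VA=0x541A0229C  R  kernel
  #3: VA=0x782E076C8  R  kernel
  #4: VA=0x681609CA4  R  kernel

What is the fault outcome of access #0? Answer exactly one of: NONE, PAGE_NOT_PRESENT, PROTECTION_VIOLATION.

Trace:
#0 VA=0x601A07FAD (r,kernel):
  lvl0: tbl 0x25, slot 24 ⇒ 0x28007 (P1/RW1/US1/PS0)
  lvl1: tbl 0x28, slot 13 ⇒ 0x2C007 (P1/RW1/US1/PS0)
  lvl2: tbl 0x2C, slot 7 ⇒ 0x2E007 (P1/RW1/US1/PS0)
  ⇒ phys 0x2EFAD  [3 reads]
#1 VA=0x2C220BB47 (r,kernel):
  lvl0: tbl 0x25, slot 11 ⇒ 0x30007 (P1/RW1/US1/PS0)
  lvl1: tbl 0x30, slot 17 ⇒ 0x31007 (P1/RW1/US1/PS0)
  lvl2: tbl 0x31, slot 11 ⇒ 0x34007 (P1/RW1/US1/PS0)
  ⇒ phys 0x34B47  [3 reads]
#2 VA=0x541A0229C (r,kernel):
  lvl0: tbl 0x25, slot 21 ⇒ 0x35007 (P1/RW1/US1/PS0)
  lvl1: tbl 0x35, slot 13 ⇒ 0x36007 (P1/RW1/US1/PS0)
  lvl2: tbl 0x36, slot 2 ⇒ 0x39007 (P1/RW1/US1/PS0)
  ⇒ phys 0x3929C  [3 reads]
#3 VA=0x782E076C8 (r,kernel):
  lvl0: tbl 0x25, slot 30 ⇒ 0x3D007 (P1/RW1/US1/PS0)
  lvl1: tbl 0x3D, slot 23 ⇒ 0x40007 (P1/RW1/US1/PS0)
  lvl2: tbl 0x40, slot 7 ⇒ 0x5E002 (P0/RW1/US0/PS0)
  → PAGE_NOT_PRESENT  (3 entries read)
#4 VA=0x681609CA4 (r,kernel):
  lvl0: tbl 0x25, slot 26 ⇒ 0x44007 (P1/RW1/US1/PS0)
  lvl1: tbl 0x44, slot 11 ⇒ 0x46007 (P1/RW1/US1/PS0)
  lvl2: tbl 0x46, slot 9 ⇒ 0x48007 (P1/RW1/US1/PS0)
  ⇒ phys 0x48CA4  [3 reads]

Access #0 fault: NONE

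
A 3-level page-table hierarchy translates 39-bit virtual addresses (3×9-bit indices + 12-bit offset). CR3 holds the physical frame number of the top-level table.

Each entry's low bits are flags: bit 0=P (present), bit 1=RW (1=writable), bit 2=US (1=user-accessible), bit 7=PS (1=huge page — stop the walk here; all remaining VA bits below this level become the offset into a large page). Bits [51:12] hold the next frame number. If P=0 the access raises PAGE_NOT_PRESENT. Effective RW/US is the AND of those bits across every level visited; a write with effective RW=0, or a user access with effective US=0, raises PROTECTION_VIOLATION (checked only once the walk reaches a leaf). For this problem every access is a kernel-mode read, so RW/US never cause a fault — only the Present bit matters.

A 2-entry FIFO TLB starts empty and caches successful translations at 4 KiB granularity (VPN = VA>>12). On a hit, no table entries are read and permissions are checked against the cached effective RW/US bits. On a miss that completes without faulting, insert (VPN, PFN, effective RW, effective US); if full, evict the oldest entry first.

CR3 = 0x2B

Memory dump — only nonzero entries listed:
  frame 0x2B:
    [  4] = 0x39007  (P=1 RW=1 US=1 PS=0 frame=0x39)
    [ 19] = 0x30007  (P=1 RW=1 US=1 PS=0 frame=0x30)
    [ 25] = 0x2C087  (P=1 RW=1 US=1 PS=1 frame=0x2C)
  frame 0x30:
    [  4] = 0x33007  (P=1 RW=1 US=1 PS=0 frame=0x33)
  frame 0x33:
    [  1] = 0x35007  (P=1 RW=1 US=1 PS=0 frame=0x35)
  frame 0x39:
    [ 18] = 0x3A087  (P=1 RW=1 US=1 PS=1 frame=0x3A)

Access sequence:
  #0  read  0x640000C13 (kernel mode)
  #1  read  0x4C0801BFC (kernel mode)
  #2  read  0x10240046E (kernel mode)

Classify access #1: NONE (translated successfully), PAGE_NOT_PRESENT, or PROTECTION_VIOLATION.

Trace:
#0 VA=0x640000C13 (r,kernel):
  L0: frame=0x2B idx=25 entry=0x2C087 [P=1 RW=1 US=1 PS=1]
  ⇒ phys 0x2CC13 (huge @L0)  [1 reads]
#1 VA=0x4C0801BFC (r,kernel):
  L0: frame=0x2B idx=19 entry=0x30007 [P=1 RW=1 US=1 PS=0]
  L1: frame=0x30 idx=4 entry=0x33007 [P=1 RW=1 US=1 PS=0]
  L2: frame=0x33 idx=1 entry=0x35007 [P=1 RW=1 US=1 PS=0]
  ⇒ phys 0x35BFC  [3 reads]
#2 VA=0x10240046E (r,kernel):
  L0: frame=0x2B idx=4 entry=0x39007 [P=1 RW=1 US=1 PS=0]
  L1: frame=0x39 idx=18 entry=0x3A087 [P=1 RW=1 US=1 PS=1]
  ⇒ phys 0x3A46E (huge @L1)  [2 reads]

Access #1 fault: NONE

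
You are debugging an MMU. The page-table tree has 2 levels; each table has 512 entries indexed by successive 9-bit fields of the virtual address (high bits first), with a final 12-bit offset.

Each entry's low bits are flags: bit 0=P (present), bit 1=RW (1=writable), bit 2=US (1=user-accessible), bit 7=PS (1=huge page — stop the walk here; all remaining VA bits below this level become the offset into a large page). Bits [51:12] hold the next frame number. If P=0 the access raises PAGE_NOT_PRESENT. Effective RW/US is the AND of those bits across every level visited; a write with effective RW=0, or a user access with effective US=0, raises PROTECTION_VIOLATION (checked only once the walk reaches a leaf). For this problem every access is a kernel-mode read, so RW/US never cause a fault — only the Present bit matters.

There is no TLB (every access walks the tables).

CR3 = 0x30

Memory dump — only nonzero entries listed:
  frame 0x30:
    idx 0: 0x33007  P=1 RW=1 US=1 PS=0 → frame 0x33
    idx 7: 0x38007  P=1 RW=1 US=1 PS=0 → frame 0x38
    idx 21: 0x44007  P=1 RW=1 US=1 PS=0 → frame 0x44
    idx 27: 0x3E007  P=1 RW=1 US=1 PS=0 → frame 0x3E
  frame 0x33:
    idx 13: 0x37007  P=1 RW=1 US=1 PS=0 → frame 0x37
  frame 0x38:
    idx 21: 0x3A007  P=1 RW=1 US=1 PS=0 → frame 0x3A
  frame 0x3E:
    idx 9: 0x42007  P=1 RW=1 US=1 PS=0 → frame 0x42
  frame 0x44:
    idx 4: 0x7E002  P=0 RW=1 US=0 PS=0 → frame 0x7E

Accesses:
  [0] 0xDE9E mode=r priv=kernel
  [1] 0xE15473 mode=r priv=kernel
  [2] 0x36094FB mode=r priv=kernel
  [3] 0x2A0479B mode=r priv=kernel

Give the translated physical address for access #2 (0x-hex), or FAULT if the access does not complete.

Trace:
#0 VA=0xDE9E (r,kernel):
  L0: frame=0x30 idx=0 entry=0x33007 [P=1 RW=1 US=1 PS=0]
  L1: frame=0x33 idx=13 entry=0x37007 [P=1 RW=1 US=1 PS=0]
  ✓ 0x37E9E  — 2 lookups
#1 VA=0xE15473 (r,kernel):
  L0: frame=0x30 idx=7 entry=0x38007 [P=1 RW=1 US=1 PS=0]
  L1: frame=0x38 idx=21 entry=0x3A007 [P=1 RW=1 US=1 PS=0]
  ✓ 0x3A473  — 2 lookups
#2 VA=0x36094FB (r,kernel):
  L0: frame=0x30 idx=27 entry=0x3E007 [P=1 RW=1 US=1 PS=0]
  L1: frame=0x3E idx=9 entry=0x42007 [P=1 RW=1 US=1 PS=0]
  ✓ 0x424FB  — 2 lookups
#3 VA=0x2A0479B (r,kernel):
  L0: frame=0x30 idx=21 entry=0x44007 [P=1 RW=1 US=1 PS=0]
  L1: frame=0x44 idx=4 entry=0x7E002 [P=0 RW=1 US=0 PS=0]
  ⇒ fault: PAGE_NOT_PRESENT  — 2 lookups

Access #2 PA: 0x424FB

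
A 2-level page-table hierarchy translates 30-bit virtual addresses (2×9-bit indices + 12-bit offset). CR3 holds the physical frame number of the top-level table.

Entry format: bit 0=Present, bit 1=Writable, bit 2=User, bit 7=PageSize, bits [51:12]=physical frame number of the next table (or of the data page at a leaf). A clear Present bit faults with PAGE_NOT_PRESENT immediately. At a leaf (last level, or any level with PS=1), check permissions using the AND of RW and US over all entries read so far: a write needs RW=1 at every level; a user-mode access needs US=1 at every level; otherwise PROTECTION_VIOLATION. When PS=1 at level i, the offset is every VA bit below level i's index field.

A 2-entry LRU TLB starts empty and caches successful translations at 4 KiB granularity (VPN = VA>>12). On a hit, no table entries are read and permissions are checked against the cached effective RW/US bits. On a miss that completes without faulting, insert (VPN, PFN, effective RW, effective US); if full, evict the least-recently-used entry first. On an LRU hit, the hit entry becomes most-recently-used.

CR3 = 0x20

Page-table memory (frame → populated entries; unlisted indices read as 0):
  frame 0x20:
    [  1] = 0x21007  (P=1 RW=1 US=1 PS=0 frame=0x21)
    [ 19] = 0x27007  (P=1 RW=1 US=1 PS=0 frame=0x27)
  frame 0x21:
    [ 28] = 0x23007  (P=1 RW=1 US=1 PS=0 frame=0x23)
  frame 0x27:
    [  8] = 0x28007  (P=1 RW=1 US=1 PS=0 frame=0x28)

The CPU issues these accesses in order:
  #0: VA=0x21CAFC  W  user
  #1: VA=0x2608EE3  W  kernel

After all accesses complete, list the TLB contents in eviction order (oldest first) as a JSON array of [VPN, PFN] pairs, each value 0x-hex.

Per-access translation:
#0 VA=0x21CAFC (w,user):
  [0] read 0x20 idx=1: raw=0x21007 flags P=1 W=1 U=1 S=0
  [1] read 0x21 idx=28: raw=0x23007 flags P=1 W=1 U=1 S=0
  ⇒ phys 0x23AFC  [2 reads]
#1 VA=0x2608EE3 (w,kernel):
  [0] read 0x20 idx=19: raw=0x27007 flags P=1 W=1 U=1 S=0
  [1] read 0x27 idx=8: raw=0x28007 flags P=1 W=1 U=1 S=0
  ⇒ phys 0x28EE3  [2 reads]

TLB: [["0x21C", "0x23"], ["0x2608", "0x28"]]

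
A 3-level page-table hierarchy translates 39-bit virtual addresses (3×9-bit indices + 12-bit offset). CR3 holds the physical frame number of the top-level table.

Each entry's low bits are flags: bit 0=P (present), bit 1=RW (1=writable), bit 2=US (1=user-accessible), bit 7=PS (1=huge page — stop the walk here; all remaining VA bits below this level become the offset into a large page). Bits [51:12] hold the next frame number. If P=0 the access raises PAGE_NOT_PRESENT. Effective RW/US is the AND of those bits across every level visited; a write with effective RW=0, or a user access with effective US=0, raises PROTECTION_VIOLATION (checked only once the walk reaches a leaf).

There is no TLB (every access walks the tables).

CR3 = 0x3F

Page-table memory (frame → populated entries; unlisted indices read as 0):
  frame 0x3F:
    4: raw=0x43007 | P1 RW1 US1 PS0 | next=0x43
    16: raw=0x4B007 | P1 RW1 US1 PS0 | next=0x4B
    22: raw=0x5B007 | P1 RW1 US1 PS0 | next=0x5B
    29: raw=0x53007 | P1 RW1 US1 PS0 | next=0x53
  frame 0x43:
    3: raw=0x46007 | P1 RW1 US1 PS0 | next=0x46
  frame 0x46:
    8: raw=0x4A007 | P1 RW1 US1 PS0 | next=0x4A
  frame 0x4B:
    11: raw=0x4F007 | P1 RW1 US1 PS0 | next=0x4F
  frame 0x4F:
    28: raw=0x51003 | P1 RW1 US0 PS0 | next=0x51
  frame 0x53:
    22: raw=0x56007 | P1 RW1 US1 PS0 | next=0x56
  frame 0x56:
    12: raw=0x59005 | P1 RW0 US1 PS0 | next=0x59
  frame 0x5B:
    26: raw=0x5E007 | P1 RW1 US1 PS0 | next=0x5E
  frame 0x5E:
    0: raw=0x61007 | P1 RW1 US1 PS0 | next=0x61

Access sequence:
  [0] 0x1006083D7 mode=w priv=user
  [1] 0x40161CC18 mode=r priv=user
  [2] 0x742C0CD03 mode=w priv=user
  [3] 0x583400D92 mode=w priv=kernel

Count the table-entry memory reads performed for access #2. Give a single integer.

Trace:
#0 VA=0x1006083D7 (w,user):
  L0: frame=0x3F idx=4 entry=0x43007 [P=1 RW=1 US=1 PS=0]
  L1: frame=0x43 idx=3 entry=0x46007 [P=1 RW=1 US=1 PS=0]
  L2: frame=0x46 idx=8 entry=0x4A007 [P=1 RW=1 US=1 PS=0]
  → PA=0x4A3D7  (3 entries read)
#1 VA=0x40161CC18 (r,user):
  L0: frame=0x3F idx=16 entry=0x4B007 [P=1 RW=1 US=1 PS=0]
  L1: frame=0x4B idx=11 entry=0x4F007 [P=1 RW=1 US=1 PS=0]
  L2: frame=0x4F idx=28 entry=0x51003 [P=1 RW=1 US=0 PS=0]
  ⇒ fault: PROTECTION_VIOLATION  — 3 lookups
#2 VA=0x742C0CD03 (w,user):
  L0: frame=0x3F idx=29 entry=0x53007 [P=1 RW=1 US=1 PS=0]
  L1: frame=0x53 idx=22 entry=0x56007 [P=1 RW=1 US=1 PS=0]
  L2: frame=0x56 idx=12 entry=0x59005 [P=1 RW=0 US=1 PS=0]
  ⇒ fault: PROTECTION_VIOLATION  — 3 lookups
#3 VA=0x583400D92 (w,kernel):
  L0: frame=0x3F idx=22 entry=0x5B007 [P=1 RW=1 US=1 PS=0]
  L1: frame=0x5B idx=26 entry=0x5E007 [P=1 RW=1 US=1 PS=0]
  L2: frame=0x5E idx=0 entry=0x61007 [P=1 RW=1 US=1 PS=0]
  → PA=0x61D92  (3 entries read)

Entries read for #2: 3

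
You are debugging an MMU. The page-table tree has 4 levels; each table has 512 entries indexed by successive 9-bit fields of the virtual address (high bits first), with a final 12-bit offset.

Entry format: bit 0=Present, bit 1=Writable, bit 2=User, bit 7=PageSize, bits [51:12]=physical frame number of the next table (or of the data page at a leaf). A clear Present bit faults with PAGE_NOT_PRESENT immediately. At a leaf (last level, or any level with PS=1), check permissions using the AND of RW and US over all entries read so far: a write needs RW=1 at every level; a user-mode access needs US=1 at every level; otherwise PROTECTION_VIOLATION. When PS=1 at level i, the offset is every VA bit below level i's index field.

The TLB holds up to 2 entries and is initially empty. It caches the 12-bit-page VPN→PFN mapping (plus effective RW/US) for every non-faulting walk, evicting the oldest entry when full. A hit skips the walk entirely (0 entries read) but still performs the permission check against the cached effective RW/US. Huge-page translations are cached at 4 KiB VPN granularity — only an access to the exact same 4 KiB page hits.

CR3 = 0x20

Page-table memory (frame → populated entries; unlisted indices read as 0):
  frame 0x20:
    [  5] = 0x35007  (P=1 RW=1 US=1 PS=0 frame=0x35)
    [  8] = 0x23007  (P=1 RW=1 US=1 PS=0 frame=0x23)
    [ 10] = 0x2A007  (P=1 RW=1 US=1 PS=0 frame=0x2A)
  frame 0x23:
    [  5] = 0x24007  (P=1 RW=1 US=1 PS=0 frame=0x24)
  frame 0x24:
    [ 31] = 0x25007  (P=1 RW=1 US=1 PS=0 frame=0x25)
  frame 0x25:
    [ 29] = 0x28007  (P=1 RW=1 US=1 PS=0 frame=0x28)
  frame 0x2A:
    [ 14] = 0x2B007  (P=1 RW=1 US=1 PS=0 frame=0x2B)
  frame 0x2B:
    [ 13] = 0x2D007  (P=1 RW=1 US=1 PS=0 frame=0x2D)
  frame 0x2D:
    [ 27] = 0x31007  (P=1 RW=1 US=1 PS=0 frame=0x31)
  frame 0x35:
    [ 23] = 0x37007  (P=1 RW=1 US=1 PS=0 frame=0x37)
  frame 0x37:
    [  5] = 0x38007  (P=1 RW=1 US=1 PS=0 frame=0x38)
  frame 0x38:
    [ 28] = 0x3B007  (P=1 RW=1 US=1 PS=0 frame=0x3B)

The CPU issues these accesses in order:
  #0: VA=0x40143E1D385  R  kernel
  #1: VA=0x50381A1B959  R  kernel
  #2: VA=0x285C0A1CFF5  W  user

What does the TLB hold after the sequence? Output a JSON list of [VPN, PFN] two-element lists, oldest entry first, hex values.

Per-access translation:
#0 VA=0x40143E1D385 (r,kernel):
  [0] read 0x20 idx=8: raw=0x23007 flags P=1 W=1 U=1 S=0
  [1] read 0x23 idx=5: raw=0x24007 flags P=1 W=1 U=1 S=0
  [2] read 0x24 idx=31: raw=0x25007 flags P=1 W=1 U=1 S=0
  [3] read 0x25 idx=29: raw=0x28007 flags P=1 W=1 U=1 S=0
  ⇒ phys 0x28385  [4 reads]
#1 VA=0x50381A1B959 (r,kernel):
  [0] read 0x20 idx=10: raw=0x2A007 flags P=1 W=1 U=1 S=0
  [1] read 0x2A idx=14: raw=0x2B007 flags P=1 W=1 U=1 S=0
  [2] read 0x2B idx=13: raw=0x2D007 flags P=1 W=1 U=1 S=0
  [3] read 0x2D idx=27: raw=0x31007 flags P=1 W=1 U=1 S=0
  ⇒ phys 0x31959  [4 reads]
#2 VA=0x285C0A1CFF5 (w,user):
  [0] read 0x20 idx=5: raw=0x35007 flags P=1 W=1 U=1 S=0
  [1] read 0x35 idx=23: raw=0x37007 flags P=1 W=1 U=1 S=0
  [2] read 0x37 idx=5: raw=0x38007 flags P=1 W=1 U=1 S=0
  [3] read 0x38 idx=28: raw=0x3B007 flags P=1 W=1 U=1 S=0
  ⇒ phys 0x3BFF5  [4 reads]

TLB: [["0x50381A1B", "0x31"], ["0x285C0A1C", "0x3B"]]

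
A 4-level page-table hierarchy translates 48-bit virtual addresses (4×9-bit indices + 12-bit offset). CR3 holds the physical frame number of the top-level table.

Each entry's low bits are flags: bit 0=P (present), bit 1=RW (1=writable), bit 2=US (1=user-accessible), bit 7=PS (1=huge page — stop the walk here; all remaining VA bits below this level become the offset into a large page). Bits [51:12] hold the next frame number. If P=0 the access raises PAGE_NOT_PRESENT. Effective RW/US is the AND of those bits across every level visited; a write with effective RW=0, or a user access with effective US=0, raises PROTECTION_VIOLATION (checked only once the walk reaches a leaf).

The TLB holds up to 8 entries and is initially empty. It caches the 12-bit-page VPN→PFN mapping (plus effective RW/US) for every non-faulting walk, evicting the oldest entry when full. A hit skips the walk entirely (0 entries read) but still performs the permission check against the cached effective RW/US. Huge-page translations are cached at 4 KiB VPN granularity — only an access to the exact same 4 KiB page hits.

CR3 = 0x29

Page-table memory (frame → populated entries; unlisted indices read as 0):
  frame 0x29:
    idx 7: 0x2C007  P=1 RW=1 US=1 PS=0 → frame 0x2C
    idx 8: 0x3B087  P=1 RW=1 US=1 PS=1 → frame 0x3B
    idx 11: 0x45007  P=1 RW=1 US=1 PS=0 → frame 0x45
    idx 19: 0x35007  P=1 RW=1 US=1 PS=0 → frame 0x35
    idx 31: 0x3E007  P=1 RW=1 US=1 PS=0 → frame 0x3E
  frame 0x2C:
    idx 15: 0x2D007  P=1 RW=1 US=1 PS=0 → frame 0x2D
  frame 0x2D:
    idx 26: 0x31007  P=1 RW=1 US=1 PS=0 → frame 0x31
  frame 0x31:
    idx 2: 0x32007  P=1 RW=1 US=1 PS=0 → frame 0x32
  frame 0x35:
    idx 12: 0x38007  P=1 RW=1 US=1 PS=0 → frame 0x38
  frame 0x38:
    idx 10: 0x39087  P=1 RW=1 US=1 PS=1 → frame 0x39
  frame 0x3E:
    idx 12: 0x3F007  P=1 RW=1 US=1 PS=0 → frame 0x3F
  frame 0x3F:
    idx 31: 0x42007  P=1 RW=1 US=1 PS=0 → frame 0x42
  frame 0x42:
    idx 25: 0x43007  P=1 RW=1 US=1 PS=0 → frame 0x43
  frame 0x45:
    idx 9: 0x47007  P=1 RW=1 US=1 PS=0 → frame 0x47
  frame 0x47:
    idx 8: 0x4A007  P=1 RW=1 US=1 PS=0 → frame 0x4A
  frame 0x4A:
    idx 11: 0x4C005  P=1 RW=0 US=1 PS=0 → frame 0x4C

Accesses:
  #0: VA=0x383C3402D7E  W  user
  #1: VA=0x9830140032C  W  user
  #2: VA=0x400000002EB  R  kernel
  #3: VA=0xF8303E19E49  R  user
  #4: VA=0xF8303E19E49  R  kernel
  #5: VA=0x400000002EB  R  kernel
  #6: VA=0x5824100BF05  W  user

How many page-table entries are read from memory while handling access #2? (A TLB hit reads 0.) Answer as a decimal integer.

Per-access translation:
#0 VA=0x383C3402D7E (w,user):
  L0 @0x29[7] → 0x2C007  P=1,RW=1,US=1,PS=0
  L1 @0x2C[15] → 0x2D007  P=1,RW=1,US=1,PS=0
  L2 @0x2D[26] → 0x31007  P=1,RW=1,US=1,PS=0
  L3 @0x31[2] → 0x32007  P=1,RW=1,US=1,PS=0
  → PA=0x32D7E  (4 entries read)
#1 VA=0x9830140032C (w,user):
  L0 @0x29[19] → 0x35007  P=1,RW=1,US=1,PS=0
  L1 @0x35[12] → 0x38007  P=1,RW=1,US=1,PS=0
  L2 @0x38[10] → 0x39087  P=1,RW=1,US=1,PS=1
  → PA=0x3932C (huge @L2)  (3 entries read)
#2 VA=0x400000002EB (r,kernel):
  L0 @0x29[8] → 0x3B087  P=1,RW=1,US=1,PS=1
  → PA=0x3B2EB (huge @L0)  (1 entries read)
#3 VA=0xF8303E19E49 (r,user):
  L0 @0x29[31] → 0x3E007  P=1,RW=1,US=1,PS=0
  L1 @0x3E[12] → 0x3F007  P=1,RW=1,US=1,PS=0
  L2 @0x3F[31] → 0x42007  P=1,RW=1,US=1,PS=0
  L3 @0x42[25] → 0x43007  P=1,RW=1,US=1,PS=0
  → PA=0x43E49  (4 entries read)
#4 VA=0xF8303E19E49 (r,kernel):
  TLB hit vpn=0xF8303E19 → PA=0x43E49
#5 VA=0x400000002EB (r,kernel):
  TLB hit vpn=0x40000000 → PA=0x3B2EB
#6 VA=0x5824100BF05 (w,user):
  L0 @0x29[11] → 0x45007  P=1,RW=1,US=1,PS=0
  L1 @0x45[9] → 0x47007  P=1,RW=1,US=1,PS=0
  L2 @0x47[8] → 0x4A007  P=1,RW=1,US=1,PS=0
  L3 @0x4A[11] → 0x4C005  P=1,RW=0,US=1,PS=0
  → PROTECTION_VIOLATION  (4 entries read)

Entries read for #2: 1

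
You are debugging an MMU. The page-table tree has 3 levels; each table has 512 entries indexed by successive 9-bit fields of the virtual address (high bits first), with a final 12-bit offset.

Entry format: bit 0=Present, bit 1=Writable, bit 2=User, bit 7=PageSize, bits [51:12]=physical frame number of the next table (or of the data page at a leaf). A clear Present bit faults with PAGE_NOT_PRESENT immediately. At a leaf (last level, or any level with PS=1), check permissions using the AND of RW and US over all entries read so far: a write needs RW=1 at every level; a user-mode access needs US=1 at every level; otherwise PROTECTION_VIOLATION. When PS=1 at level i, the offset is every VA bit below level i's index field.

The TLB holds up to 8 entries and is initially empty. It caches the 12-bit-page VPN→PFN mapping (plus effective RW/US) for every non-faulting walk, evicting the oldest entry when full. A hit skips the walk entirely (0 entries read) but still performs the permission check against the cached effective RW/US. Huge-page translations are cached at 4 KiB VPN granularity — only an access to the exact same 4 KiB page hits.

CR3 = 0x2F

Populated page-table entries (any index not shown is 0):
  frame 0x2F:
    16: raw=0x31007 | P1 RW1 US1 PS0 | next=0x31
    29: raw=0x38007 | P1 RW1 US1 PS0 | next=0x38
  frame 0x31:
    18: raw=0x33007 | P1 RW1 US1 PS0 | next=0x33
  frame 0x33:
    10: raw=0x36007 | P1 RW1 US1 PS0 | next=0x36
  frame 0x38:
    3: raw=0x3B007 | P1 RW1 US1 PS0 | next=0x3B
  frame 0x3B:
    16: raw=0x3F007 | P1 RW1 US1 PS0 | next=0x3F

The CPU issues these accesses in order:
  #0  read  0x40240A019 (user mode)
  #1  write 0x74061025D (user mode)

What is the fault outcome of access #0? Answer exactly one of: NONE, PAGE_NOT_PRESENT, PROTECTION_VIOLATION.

Walk each access:
#0 VA=0x40240A019 (r,user):
  L0: frame=0x2F idx=16 entry=0x31007 [P=1 RW=1 US=1 PS=0]
  L1: frame=0x31 idx=18 entry=0x33007 [P=1 RW=1 US=1 PS=0]
  L2: frame=0x33 idx=10 entry=0x36007 [P=1 RW=1 US=1 PS=0]
  → PA=0x36019  (3 entries read)
#1 VA=0x74061025D (w,user):
  L0: frame=0x2F idx=29 entry=0x38007 [P=1 RW=1 US=1 PS=0]
  L1: frame=0x38 idx=3 entry=0x3B007 [P=1 RW=1 US=1 PS=0]
  L2: frame=0x3B idx=16 entry=0x3F007 [P=1 RW=1 US=1 PS=0]
  → PA=0x3F25D  (3 entries read)

Access #0 fault: NONE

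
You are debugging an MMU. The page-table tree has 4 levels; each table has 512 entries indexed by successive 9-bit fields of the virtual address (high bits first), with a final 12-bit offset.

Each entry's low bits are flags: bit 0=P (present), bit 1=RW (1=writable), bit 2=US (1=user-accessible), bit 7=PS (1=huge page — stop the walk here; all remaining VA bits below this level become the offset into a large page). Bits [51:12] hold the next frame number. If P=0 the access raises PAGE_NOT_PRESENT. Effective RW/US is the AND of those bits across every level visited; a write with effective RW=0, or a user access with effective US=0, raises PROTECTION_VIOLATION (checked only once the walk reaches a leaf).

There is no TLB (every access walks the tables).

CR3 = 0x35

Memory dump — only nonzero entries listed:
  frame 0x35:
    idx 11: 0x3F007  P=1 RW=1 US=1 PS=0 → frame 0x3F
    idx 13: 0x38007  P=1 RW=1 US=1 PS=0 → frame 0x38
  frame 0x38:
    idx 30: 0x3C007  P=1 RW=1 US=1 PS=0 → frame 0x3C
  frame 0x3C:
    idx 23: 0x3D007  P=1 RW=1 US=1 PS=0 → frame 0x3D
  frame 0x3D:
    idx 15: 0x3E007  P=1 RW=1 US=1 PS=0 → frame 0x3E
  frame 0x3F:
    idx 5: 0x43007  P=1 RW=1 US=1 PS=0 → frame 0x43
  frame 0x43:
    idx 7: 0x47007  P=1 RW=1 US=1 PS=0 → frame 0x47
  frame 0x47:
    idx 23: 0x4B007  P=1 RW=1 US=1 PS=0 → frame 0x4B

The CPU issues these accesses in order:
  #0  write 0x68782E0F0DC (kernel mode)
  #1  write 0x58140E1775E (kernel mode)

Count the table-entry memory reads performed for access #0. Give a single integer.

Trace:
#0 VA=0x68782E0F0DC (w,kernel):
  L0: frame=0x35 idx=13 entry=0x38007 [P=1 RW=1 US=1 PS=0]
  L1: frame=0x38 idx=30 entry=0x3C007 [P=1 RW=1 US=1 PS=0]
  L2: frame=0x3C idx=23 entry=0x3D007 [P=1 RW=1 US=1 PS=0]
  L3: frame=0x3D idx=15 entry=0x3E007 [P=1 RW=1 US=1 PS=0]
  ⇒ phys 0x3E0DC  [4 reads]
#1 VA=0x58140E1775E (w,kernel):
  L0: frame=0x35 idx=11 entry=0x3F007 [P=1 RW=1 US=1 PS=0]
  L1: frame=0x3F idx=5 entry=0x43007 [P=1 RW=1 US=1 PS=0]
  L2: frame=0x43 idx=7 entry=0x47007 [P=1 RW=1 US=1 PS=0]
  L3: frame=0x47 idx=23 entry=0x4B007 [P=1 RW=1 US=1 PS=0]
  ⇒ phys 0x4B75E  [4 reads]

Entries read for #0: 4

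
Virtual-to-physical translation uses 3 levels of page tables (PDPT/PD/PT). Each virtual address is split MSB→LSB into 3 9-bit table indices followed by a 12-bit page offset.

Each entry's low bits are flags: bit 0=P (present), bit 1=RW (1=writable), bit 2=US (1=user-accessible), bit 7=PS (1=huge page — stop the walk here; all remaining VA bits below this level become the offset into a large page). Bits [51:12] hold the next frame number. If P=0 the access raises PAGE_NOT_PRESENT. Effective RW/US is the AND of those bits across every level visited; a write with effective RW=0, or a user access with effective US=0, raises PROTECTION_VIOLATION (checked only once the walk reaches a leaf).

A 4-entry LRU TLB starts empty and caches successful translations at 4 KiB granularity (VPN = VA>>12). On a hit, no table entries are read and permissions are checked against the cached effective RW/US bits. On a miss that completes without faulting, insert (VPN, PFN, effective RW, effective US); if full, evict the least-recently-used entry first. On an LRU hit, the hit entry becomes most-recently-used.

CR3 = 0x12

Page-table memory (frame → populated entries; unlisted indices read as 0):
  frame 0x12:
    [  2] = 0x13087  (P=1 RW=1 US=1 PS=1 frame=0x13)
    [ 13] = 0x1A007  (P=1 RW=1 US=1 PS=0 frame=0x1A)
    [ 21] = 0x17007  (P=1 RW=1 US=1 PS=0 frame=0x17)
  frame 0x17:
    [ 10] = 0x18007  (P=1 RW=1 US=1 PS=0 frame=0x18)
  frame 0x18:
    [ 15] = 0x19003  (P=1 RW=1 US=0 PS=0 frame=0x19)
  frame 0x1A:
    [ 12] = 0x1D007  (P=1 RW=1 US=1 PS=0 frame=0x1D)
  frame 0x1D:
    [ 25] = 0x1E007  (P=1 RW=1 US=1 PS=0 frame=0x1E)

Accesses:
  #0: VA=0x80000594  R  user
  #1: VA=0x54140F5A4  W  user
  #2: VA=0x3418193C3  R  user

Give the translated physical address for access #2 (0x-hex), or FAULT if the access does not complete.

Trace:
#0 VA=0x80000594 (r,user):
  L0: frame=0x12 idx=2 entry=0x13087 [P=1 RW=1 US=1 PS=1]
  ✓ 0x13594 (huge @L0)  — 1 lookups
#1 VA=0x54140F5A4 (w,user):
  L0: frame=0x12 idx=21 entry=0x17007 [P=1 RW=1 US=1 PS=0]
  L1: frame=0x17 idx=10 entry=0x18007 [P=1 RW=1 US=1 PS=0]
  L2: frame=0x18 idx=15 entry=0x19003 [P=1 RW=1 US=0 PS=0]
  ✗ PROTECTION_VIOLATION  [3 reads]
#2 VA=0x3418193C3 (r,user):
  L0: frame=0x12 idx=13 entry=0x1A007 [P=1 RW=1 US=1 PS=0]
  L1: frame=0x1A idx=12 entry=0x1D007 [P=1 RW=1 US=1 PS=0]
  L2: frame=0x1D idx=25 entry=0x1E007 [P=1 RW=1 US=1 PS=0]
  ✓ 0x1E3C3  — 3 lookups

Access #2 PA: 0x1E3C3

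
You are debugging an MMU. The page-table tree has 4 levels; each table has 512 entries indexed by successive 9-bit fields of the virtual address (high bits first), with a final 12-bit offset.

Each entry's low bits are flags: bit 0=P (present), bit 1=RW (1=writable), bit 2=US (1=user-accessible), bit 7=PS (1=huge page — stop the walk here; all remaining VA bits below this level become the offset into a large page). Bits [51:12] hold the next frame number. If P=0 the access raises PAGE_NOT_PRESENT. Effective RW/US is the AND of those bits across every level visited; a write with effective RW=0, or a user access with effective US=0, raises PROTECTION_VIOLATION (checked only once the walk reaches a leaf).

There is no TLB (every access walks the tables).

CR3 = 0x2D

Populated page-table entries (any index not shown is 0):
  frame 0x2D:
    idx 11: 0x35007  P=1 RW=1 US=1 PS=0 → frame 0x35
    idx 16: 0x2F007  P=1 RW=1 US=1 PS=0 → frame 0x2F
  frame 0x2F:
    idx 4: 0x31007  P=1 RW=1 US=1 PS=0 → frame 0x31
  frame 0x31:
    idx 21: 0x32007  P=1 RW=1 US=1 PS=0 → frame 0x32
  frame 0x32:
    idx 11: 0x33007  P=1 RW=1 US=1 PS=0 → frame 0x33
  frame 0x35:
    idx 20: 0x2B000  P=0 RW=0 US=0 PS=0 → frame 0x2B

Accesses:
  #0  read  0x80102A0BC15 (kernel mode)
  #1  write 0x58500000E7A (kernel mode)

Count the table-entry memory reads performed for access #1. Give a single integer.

Walk each access:
#0 VA=0x80102A0BC15 (r,kernel):
  L0: frame=0x2D idx=16 entry=0x2F007 [P=1 RW=1 US=1 PS=0]
  L1: frame=0x2F idx=4 entry=0x31007 [P=1 RW=1 US=1 PS=0]
  L2: frame=0x31 idx=21 entry=0x32007 [P=1 RW=1 US=1 PS=0]
  L3: frame=0x32 idx=11 entry=0x33007 [P=1 RW=1 US=1 PS=0]
  ⇒ phys 0x33C15  [4 reads]
#1 VA=0x58500000E7A (w,kernel):
  L0: frame=0x2D idx=11 entry=0x35007 [P=1 RW=1 US=1 PS=0]
  L1: frame=0x35 idx=20 entry=0x2B000 [P=0 RW=0 US=0 PS=0]
  ✗ PAGE_NOT_PRESENT  [2 reads]

Entries read for #1: 2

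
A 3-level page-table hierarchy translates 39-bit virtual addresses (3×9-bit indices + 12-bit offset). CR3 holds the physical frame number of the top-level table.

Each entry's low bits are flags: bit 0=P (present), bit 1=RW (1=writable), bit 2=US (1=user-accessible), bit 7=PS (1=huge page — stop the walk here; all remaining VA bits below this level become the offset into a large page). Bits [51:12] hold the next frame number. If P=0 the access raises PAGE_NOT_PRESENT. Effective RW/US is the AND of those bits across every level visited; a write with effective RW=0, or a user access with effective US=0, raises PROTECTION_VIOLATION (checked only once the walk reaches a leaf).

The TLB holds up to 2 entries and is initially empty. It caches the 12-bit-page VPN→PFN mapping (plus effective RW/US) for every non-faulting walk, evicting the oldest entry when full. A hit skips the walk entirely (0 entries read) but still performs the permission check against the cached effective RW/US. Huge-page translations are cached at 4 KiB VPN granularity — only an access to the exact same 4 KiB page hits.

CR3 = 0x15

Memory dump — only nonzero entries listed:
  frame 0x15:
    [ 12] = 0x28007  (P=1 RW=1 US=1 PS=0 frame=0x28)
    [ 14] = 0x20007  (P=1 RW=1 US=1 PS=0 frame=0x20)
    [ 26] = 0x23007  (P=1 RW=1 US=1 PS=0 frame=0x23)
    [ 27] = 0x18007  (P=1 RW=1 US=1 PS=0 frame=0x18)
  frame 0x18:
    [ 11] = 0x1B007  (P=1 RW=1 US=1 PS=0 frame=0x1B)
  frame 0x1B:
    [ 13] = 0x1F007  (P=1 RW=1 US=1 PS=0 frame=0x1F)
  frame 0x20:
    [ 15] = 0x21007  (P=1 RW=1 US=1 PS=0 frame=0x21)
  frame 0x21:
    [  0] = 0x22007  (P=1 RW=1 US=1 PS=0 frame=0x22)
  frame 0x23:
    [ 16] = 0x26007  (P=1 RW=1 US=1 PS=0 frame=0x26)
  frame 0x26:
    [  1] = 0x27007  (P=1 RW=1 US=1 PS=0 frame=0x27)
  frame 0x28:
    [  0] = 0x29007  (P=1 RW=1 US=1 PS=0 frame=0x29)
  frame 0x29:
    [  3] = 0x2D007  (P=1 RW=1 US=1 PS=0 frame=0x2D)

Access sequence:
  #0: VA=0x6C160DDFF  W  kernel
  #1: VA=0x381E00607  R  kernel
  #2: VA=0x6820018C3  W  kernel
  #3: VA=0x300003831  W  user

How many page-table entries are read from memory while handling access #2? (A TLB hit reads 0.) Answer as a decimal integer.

Walk each access:
#0 VA=0x6C160DDFF (w,kernel):
  L0: frame=0x15 idx=27 entry=0x18007 [P=1 RW=1 US=1 PS=0]
  L1: frame=0x18 idx=11 entry=0x1B007 [P=1 RW=1 US=1 PS=0]
  L2: frame=0x1B idx=13 entry=0x1F007 [P=1 RW=1 US=1 PS=0]
  → PA=0x1FDFF  (3 entries read)
#1 VA=0x381E00607 (r,kernel):
  L0: frame=0x15 idx=14 entry=0x20007 [P=1 RW=1 US=1 PS=0]
  L1: frame=0x20 idx=15 entry=0x21007 [P=1 RW=1 US=1 PS=0]
  L2: frame=0x21 idx=0 entry=0x22007 [P=1 RW=1 US=1 PS=0]
  → PA=0x22607  (3 entries read)
#2 VA=0x6820018C3 (w,kernel):
  L0: frame=0x15 idx=26 entry=0x23007 [P=1 RW=1 US=1 PS=0]
  L1: frame=0x23 idx=16 entry=0x26007 [P=1 RW=1 US=1 PS=0]
  L2: frame=0x26 idx=1 entry=0x27007 [P=1 RW=1 US=1 PS=0]
  → PA=0x278C3  (3 entries read)
#3 VA=0x300003831 (w,user):
  L0: frame=0x15 idx=12 entry=0x28007 [P=1 RW=1 US=1 PS=0]
  L1: frame=0x28 idx=0 entry=0x29007 [P=1 RW=1 US=1 PS=0]
  L2: frame=0x29 idx=3 entry=0x2D007 [P=1 RW=1 US=1 PS=0]
  → PA=0x2D831  (3 entries read)

Entries read for #2: 3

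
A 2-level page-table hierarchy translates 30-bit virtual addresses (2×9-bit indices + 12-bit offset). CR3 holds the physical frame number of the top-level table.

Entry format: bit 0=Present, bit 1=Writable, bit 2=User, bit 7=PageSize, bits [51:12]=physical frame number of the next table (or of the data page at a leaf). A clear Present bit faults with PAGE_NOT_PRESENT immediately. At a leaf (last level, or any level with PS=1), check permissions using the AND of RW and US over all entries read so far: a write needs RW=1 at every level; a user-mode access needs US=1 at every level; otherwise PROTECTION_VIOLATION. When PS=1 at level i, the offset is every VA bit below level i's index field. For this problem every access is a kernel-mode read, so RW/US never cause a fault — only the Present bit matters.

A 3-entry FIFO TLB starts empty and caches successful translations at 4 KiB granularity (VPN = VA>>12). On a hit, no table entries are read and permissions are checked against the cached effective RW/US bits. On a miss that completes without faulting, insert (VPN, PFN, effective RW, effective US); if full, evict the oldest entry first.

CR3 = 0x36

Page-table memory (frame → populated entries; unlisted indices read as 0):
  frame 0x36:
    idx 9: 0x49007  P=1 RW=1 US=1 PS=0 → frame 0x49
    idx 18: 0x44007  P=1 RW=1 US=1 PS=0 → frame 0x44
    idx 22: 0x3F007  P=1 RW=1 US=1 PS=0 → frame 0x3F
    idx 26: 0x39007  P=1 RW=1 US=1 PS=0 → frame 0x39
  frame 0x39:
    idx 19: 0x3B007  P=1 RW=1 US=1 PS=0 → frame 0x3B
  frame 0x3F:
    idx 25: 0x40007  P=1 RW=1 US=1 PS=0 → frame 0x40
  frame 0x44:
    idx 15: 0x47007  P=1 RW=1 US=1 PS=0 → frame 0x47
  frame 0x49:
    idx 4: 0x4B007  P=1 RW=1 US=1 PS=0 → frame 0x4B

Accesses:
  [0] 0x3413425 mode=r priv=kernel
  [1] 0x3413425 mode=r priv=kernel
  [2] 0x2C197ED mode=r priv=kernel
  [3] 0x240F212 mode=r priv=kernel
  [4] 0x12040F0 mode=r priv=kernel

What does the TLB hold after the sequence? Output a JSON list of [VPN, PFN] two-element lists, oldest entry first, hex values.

Per-access translation:
#0 VA=0x3413425 (r,kernel):
  L0 @0x36[26] → 0x39007  P=1,RW=1,US=1,PS=0
  L1 @0x39[19] → 0x3B007  P=1,RW=1,US=1,PS=0
  ⇒ phys 0x3B425  [2 reads]
#1 VA=0x3413425 (r,kernel):
  TLB hit vpn=0x3413 → PA=0x3B425
#2 VA=0x2C197ED (r,kernel):
  L0 @0x36[22] → 0x3F007  P=1,RW=1,US=1,PS=0
  L1 @0x3F[25] → 0x40007  P=1,RW=1,US=1,PS=0
  ⇒ phys 0x407ED  [2 reads]
#3 VA=0x240F212 (r,kernel):
  L0 @0x36[18] → 0x44007  P=1,RW=1,US=1,PS=0
  L1 @0x44[15] → 0x47007  P=1,RW=1,US=1,PS=0
  ⇒ phys 0x47212  [2 reads]
#4 VA=0x12040F0 (r,kernel):
  L0 @0x36[9] → 0x49007  P=1,RW=1,US=1,PS=0
  L1 @0x49[4] → 0x4B007  P=1,RW=1,US=1,PS=0
  ⇒ phys 0x4B0F0  [2 reads]

TLB: [["0x2C19", "0x40"], ["0x240F", "0x47"], ["0x1204", "0x4B"]]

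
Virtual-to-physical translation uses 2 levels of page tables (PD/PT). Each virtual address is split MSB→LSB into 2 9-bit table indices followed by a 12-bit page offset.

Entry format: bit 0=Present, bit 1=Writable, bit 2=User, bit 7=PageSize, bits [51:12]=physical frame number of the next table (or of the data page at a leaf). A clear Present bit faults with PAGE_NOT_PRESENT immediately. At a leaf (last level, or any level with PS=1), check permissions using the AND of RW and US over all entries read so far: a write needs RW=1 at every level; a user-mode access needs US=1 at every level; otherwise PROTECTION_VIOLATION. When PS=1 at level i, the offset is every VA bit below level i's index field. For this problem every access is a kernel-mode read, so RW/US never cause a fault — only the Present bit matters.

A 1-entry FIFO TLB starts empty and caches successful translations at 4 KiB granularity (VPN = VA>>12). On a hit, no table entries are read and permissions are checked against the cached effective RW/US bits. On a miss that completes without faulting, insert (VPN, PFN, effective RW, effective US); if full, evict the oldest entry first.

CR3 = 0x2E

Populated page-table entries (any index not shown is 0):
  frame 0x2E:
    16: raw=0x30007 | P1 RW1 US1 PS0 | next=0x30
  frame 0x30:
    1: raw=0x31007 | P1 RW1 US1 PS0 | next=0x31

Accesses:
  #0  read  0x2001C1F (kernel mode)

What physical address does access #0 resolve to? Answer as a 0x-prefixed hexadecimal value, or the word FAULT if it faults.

Walk each access:
#0 VA=0x2001C1F (r,kernel):
  lvl0: tbl 0x2E, slot 16 ⇒ 0x30007 (P1/RW1/US1/PS0)
  lvl1: tbl 0x30, slot 1 ⇒ 0x31007 (P1/RW1/US1/PS0)
  ✓ 0x31C1F  — 2 lookups

Access #0 PA: 0x31C1F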